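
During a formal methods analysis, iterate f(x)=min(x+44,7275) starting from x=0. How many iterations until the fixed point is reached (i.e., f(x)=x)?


Step 1: x=0, cap=7275, increment=44
Step 2: x grows by 44 each step until capped at 7275; fixed point is x=7275
Step 3: iterations = ceil(7275/44) = 166

166


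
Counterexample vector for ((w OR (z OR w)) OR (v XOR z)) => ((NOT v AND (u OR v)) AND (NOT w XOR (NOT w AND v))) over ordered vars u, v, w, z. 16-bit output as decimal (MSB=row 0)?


F1 = ((w OR (z OR w)) OR (v XOR z))
F2 = ((NOT v AND (u OR v)) AND (NOT w XOR (NOT w AND v)))
Counterexample to F1=>F2 is where F1=1 and F2=0.
Evaluate each row (bits = u,v,w,z, MSB first):
  row 0 [0000]: F1=0 F2=0 -> F1&~F2 -> 0
  row 1 [0001]: F1=1 F2=0 -> F1&~F2 -> 1
  row 2 [0010]: F1=1 F2=0 -> F1&~F2 -> 1
  row 3 [0011]: F1=1 F2=0 -> F1&~F2 -> 1
  row 4 [0100]: F1=1 F2=0 -> F1&~F2 -> 1
  row 5 [0101]: F1=1 F2=0 -> F1&~F2 -> 1
  row 6 [0110]: F1=1 F2=0 -> F1&~F2 -> 1
  row 7 [0111]: F1=1 F2=0 -> F1&~F2 -> 1
  row 8 [1000]: F1=0 F2=1 -> F1&~F2 -> 0
  row 9 [1001]: F1=1 F2=1 -> F1&~F2 -> 0
  row 10 [1010]: F1=1 F2=0 -> F1&~F2 -> 1
  row 11 [1011]: F1=1 F2=0 -> F1&~F2 -> 1
  row 12 [1100]: F1=1 F2=0 -> F1&~F2 -> 1
  row 13 [1101]: F1=1 F2=0 -> F1&~F2 -> 1
  row 14 [1110]: F1=1 F2=0 -> F1&~F2 -> 1
  row 15 [1111]: F1=1 F2=0 -> F1&~F2 -> 1
Full result column, 4 rows per line (u,v fixed per line; w,z runs 00..11 left to right):
  rows 0-3 [u,v=00]: 0111  = hex 7
  rows 4-7 [u,v=01]: 1111  = hex F
  rows 8-11 [u,v=10]: 0011  = hex 3
  rows 12-15 [u,v=11]: 1111  = hex F
Counterexample vector (row 0 .. row 15) = 0111111100111111
Output column grouped in 4s = 0111 1111 0011 1111 = 0x7F3F
Convert to decimal digit by digit (value = value*16 + digit):
  7 -> 7
  7*16 + 15 (F) = 127
  127*16 + 3 = 2035
  2035*16 + 15 (F) = 32575
Decimal = 32575

32575


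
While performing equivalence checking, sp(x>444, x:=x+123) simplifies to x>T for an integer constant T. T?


Formula: sp(P, x:=E) = exists old_x. (x = E[old_x/x]) AND P[old_x/x] (old_x is the value of x before the assignment; eliminate old_x by solving x = E[old_x/x] for old_x)
Step 1: Precondition P: x>444, i.e. old_x > 444
Step 2: Assignment gives x = old_x + 123, so old_x = x - 123
Step 3: Substitute into P: x - 123 > 444
Step 4: Simplify: x > 444+123 = 567

567


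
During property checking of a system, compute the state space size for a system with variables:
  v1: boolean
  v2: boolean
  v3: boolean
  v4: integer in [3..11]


State space = product of domain sizes of all variables.
Domain sizes:
  v1 (boolean): 2
  v2 (boolean): 2
  v3 (boolean): 2
  v4 (integer in [3..11]): 9
Product = 2 * 2 * 2 * 9 = 72

72


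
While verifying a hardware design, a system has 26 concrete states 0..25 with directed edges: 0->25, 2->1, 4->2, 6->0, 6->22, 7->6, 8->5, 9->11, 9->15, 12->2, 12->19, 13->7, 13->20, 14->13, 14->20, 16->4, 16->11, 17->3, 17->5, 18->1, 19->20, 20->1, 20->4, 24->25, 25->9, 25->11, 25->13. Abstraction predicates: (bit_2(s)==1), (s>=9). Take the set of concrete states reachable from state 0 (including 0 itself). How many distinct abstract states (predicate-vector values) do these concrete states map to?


BFS from 0:
Concrete reachable: {0, 1, 2, 4, 6, 7, 9, 11, 13, 15, 20, 22, 25}
Abstract via predicates (bit_2(s)==1), (s>=9):
  (0,0) <- {0, 1, 2}
  (0,1) <- {9, 11, 25}
  (1,0) <- {4, 6, 7}
  (1,1) <- {13, 15, 20, 22}
Distinct abstract states = 4

4


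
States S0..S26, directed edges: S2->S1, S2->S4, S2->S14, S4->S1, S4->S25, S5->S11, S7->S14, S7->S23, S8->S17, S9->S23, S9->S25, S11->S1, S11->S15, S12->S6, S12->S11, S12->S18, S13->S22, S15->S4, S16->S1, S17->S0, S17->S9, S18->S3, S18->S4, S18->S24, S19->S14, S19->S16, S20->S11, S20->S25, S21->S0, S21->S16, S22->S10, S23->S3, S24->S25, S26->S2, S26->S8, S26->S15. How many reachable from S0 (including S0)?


BFS from S0:
  layer 0: {S0}
Reachable set: {S0}
Count = 1

1


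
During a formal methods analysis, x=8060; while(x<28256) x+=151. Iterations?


Step 1: x goes from 8060 toward 28256 by 151; the body runs while x<28256, so iterations = ceil((bound-start)/step)
Step 2: Distance=20196
Step 3: ceil(20196/151)=134

134


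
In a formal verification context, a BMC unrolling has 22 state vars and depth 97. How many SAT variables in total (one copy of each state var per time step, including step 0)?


BMC unrolls to depth k, creating one copy of each state var for steps 0..k.
Step count = 97 + 1 = 98 (steps 0 through 97)
Vars per step = 22
Total = 22 * 98 = 2156

2156


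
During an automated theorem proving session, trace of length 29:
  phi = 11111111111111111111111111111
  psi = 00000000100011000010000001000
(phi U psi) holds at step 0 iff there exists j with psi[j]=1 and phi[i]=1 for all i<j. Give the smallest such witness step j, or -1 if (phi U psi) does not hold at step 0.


(phi U psi) at 0: need smallest j with psi[j]=1 and phi[i]=1 for all i in [0,j).
Scan from step 0:
  step 0: phi=1, psi=0 -> continue
  step 1: phi=1, psi=0 -> continue
  step 2: phi=1, psi=0 -> continue
  step 3: phi=1, psi=0 -> continue
  step 8: psi=1 and phi held for [0,8) -> witness found
Witness step = 8

8


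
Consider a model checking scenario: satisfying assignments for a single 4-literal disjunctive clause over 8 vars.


Step 1: Total=2^8=256
Step 2: Unsat when all 4 false: 2^4=16
Step 3: Sat=256-16=240

240


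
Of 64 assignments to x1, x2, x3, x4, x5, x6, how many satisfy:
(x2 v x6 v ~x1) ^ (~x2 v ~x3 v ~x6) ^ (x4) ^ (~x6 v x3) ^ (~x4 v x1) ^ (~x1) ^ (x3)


CNF with 7 clauses over 6 vars (64 assignments).
An assignment satisfies CNF iff every clause has >=1 true literal.
Check each row (bits = x1,x2,x3,x4,x5,x6; clause T/F shown):
  row 0 [000000]: clauses=TTFTTTF -> 0
  row 1 [000001]: clauses=TTFFTTF -> 0
  row 2 [000010]: clauses=TTFTTTF -> 0
  row 3 [000011]: clauses=TTFFTTF -> 0
  row 4 [000100]: clauses=TTTTFTF -> 0
  (every remaining row is evaluated the same way; all 64 results are listed next)
Full result column, 8 rows per line (x1,x2,x3 fixed per line; x4,x5,x6 runs 000..111 left to right):
  rows 0-7 [x1,x2,x3=000]: 00000000  (ones: 0)
  rows 8-15 [x1,x2,x3=001]: 00000000  (ones: 0)
  rows 16-23 [x1,x2,x3=010]: 00000000  (ones: 0)
  rows 24-31 [x1,x2,x3=011]: 00000000  (ones: 0)
  rows 32-39 [x1,x2,x3=100]: 00000000  (ones: 0)
  rows 40-47 [x1,x2,x3=101]: 00000000  (ones: 0)
  rows 48-55 [x1,x2,x3=110]: 00000000  (ones: 0)
  rows 56-63 [x1,x2,x3=111]: 00000000  (ones: 0)
Satisfying assignments = 0+0+0+0+0+0+0+0 = 0

0


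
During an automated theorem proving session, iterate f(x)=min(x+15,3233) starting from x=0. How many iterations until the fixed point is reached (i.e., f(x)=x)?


Step 1: x=0, cap=3233, increment=15
Step 2: x grows by 15 each step until capped at 3233; fixed point is x=3233
Step 3: iterations = ceil(3233/15) = 216

216


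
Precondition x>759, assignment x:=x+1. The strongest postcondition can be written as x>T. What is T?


Formula: sp(P, x:=E) = exists old_x. (x = E[old_x/x]) AND P[old_x/x] (old_x is the value of x before the assignment; eliminate old_x by solving x = E[old_x/x] for old_x)
Step 1: Precondition P: x>759, i.e. old_x > 759
Step 2: Assignment gives x = old_x + 1, so old_x = x - 1
Step 3: Substitute into P: x - 1 > 759
Step 4: Simplify: x > 759+1 = 760

760


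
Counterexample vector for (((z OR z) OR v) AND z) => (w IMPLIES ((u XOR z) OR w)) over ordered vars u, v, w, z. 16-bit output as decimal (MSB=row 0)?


F1 = (((z OR z) OR v) AND z)
F2 = (w IMPLIES ((u XOR z) OR w))
Counterexample to F1=>F2 is where F1=1 and F2=0.
Evaluate each row (bits = u,v,w,z, MSB first):
  row 0 [0000]: F1=0 F2=1 -> F1&~F2 -> 0
  row 1 [0001]: F1=1 F2=1 -> F1&~F2 -> 0
  row 2 [0010]: F1=0 F2=1 -> F1&~F2 -> 0
  row 3 [0011]: F1=1 F2=1 -> F1&~F2 -> 0
  row 4 [0100]: F1=0 F2=1 -> F1&~F2 -> 0
  row 5 [0101]: F1=1 F2=1 -> F1&~F2 -> 0
  row 6 [0110]: F1=0 F2=1 -> F1&~F2 -> 0
  row 7 [0111]: F1=1 F2=1 -> F1&~F2 -> 0
  row 8 [1000]: F1=0 F2=1 -> F1&~F2 -> 0
  row 9 [1001]: F1=1 F2=1 -> F1&~F2 -> 0
  row 10 [1010]: F1=0 F2=1 -> F1&~F2 -> 0
  row 11 [1011]: F1=1 F2=1 -> F1&~F2 -> 0
  row 12 [1100]: F1=0 F2=1 -> F1&~F2 -> 0
  row 13 [1101]: F1=1 F2=1 -> F1&~F2 -> 0
  row 14 [1110]: F1=0 F2=1 -> F1&~F2 -> 0
  row 15 [1111]: F1=1 F2=1 -> F1&~F2 -> 0
Full result column, 4 rows per line (u,v fixed per line; w,z runs 00..11 left to right):
  rows 0-3 [u,v=00]: 0000  = hex 0
  rows 4-7 [u,v=01]: 0000  = hex 0
  rows 8-11 [u,v=10]: 0000  = hex 0
  rows 12-15 [u,v=11]: 0000  = hex 0
Counterexample vector (row 0 .. row 15) = 0000000000000000
Output column grouped in 4s = 0000 0000 0000 0000 = 0x0000
Convert to decimal digit by digit (value = value*16 + digit):
  0 -> 0
  0*16 + 0 = 0
  0*16 + 0 = 0
  0*16 + 0 = 0
Decimal = 0

0


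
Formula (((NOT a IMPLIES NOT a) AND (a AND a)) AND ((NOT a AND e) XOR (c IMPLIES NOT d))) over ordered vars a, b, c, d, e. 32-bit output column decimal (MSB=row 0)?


Formula: (((NOT a IMPLIES NOT a) AND (a AND a)) AND ((NOT a AND e) XOR (c IMPLIES NOT d))) over a, b, c, d, e (32 rows)
Evaluate each row (bits = a,b,c,d,e, MSB first):
  row 0 [00000]: (((NOT 0 IMPLIES NOT 0) AND (0 AND 0)) AND ((NOT 0 AND 0) XOR (0 IMPLIES NOT 0))) -> 0
  row 1 [00001]: (((NOT 0 IMPLIES NOT 0) AND (0 AND 0)) AND ((NOT 0 AND 1) XOR (0 IMPLIES NOT 0))) -> 0
  row 2 [00010]: (((NOT 0 IMPLIES NOT 0) AND (0 AND 0)) AND ((NOT 0 AND 0) XOR (0 IMPLIES NOT 1))) -> 0
  row 3 [00011]: (((NOT 0 IMPLIES NOT 0) AND (0 AND 0)) AND ((NOT 0 AND 1) XOR (0 IMPLIES NOT 1))) -> 0
  row 4 [00100]: (((NOT 0 IMPLIES NOT 0) AND (0 AND 0)) AND ((NOT 0 AND 0) XOR (1 IMPLIES NOT 0))) -> 0
  row 5 [00101]: (((NOT 0 IMPLIES NOT 0) AND (0 AND 0)) AND ((NOT 0 AND 1) XOR (1 IMPLIES NOT 0))) -> 0
  row 6 [00110]: (((NOT 0 IMPLIES NOT 0) AND (0 AND 0)) AND ((NOT 0 AND 0) XOR (1 IMPLIES NOT 1))) -> 0
  row 7 [00111]: (((NOT 0 IMPLIES NOT 0) AND (0 AND 0)) AND ((NOT 0 AND 1) XOR (1 IMPLIES NOT 1))) -> 0
  row 8 [01000]: (((NOT 0 IMPLIES NOT 0) AND (0 AND 0)) AND ((NOT 0 AND 0) XOR (0 IMPLIES NOT 0))) -> 0
  row 9 [01001]: (((NOT 0 IMPLIES NOT 0) AND (0 AND 0)) AND ((NOT 0 AND 1) XOR (0 IMPLIES NOT 0))) -> 0
  row 10 [01010]: (((NOT 0 IMPLIES NOT 0) AND (0 AND 0)) AND ((NOT 0 AND 0) XOR (0 IMPLIES NOT 1))) -> 0
  row 11 [01011]: (((NOT 0 IMPLIES NOT 0) AND (0 AND 0)) AND ((NOT 0 AND 1) XOR (0 IMPLIES NOT 1))) -> 0
  row 12 [01100]: (((NOT 0 IMPLIES NOT 0) AND (0 AND 0)) AND ((NOT 0 AND 0) XOR (1 IMPLIES NOT 0))) -> 0
  row 13 [01101]: (((NOT 0 IMPLIES NOT 0) AND (0 AND 0)) AND ((NOT 0 AND 1) XOR (1 IMPLIES NOT 0))) -> 0
  row 14 [01110]: (((NOT 0 IMPLIES NOT 0) AND (0 AND 0)) AND ((NOT 0 AND 0) XOR (1 IMPLIES NOT 1))) -> 0
  row 15 [01111]: (((NOT 0 IMPLIES NOT 0) AND (0 AND 0)) AND ((NOT 0 AND 1) XOR (1 IMPLIES NOT 1))) -> 0
  row 16 [10000]: (((NOT 1 IMPLIES NOT 1) AND (1 AND 1)) AND ((NOT 1 AND 0) XOR (0 IMPLIES NOT 0))) -> 1
  row 17 [10001]: (((NOT 1 IMPLIES NOT 1) AND (1 AND 1)) AND ((NOT 1 AND 1) XOR (0 IMPLIES NOT 0))) -> 1
  row 18 [10010]: (((NOT 1 IMPLIES NOT 1) AND (1 AND 1)) AND ((NOT 1 AND 0) XOR (0 IMPLIES NOT 1))) -> 1
  row 19 [10011]: (((NOT 1 IMPLIES NOT 1) AND (1 AND 1)) AND ((NOT 1 AND 1) XOR (0 IMPLIES NOT 1))) -> 1
  row 20 [10100]: (((NOT 1 IMPLIES NOT 1) AND (1 AND 1)) AND ((NOT 1 AND 0) XOR (1 IMPLIES NOT 0))) -> 1
  row 21 [10101]: (((NOT 1 IMPLIES NOT 1) AND (1 AND 1)) AND ((NOT 1 AND 1) XOR (1 IMPLIES NOT 0))) -> 1
  row 22 [10110]: (((NOT 1 IMPLIES NOT 1) AND (1 AND 1)) AND ((NOT 1 AND 0) XOR (1 IMPLIES NOT 1))) -> 0
  row 23 [10111]: (((NOT 1 IMPLIES NOT 1) AND (1 AND 1)) AND ((NOT 1 AND 1) XOR (1 IMPLIES NOT 1))) -> 0
  row 24 [11000]: (((NOT 1 IMPLIES NOT 1) AND (1 AND 1)) AND ((NOT 1 AND 0) XOR (0 IMPLIES NOT 0))) -> 1
  row 25 [11001]: (((NOT 1 IMPLIES NOT 1) AND (1 AND 1)) AND ((NOT 1 AND 1) XOR (0 IMPLIES NOT 0))) -> 1
  row 26 [11010]: (((NOT 1 IMPLIES NOT 1) AND (1 AND 1)) AND ((NOT 1 AND 0) XOR (0 IMPLIES NOT 1))) -> 1
  row 27 [11011]: (((NOT 1 IMPLIES NOT 1) AND (1 AND 1)) AND ((NOT 1 AND 1) XOR (0 IMPLIES NOT 1))) -> 1
  row 28 [11100]: (((NOT 1 IMPLIES NOT 1) AND (1 AND 1)) AND ((NOT 1 AND 0) XOR (1 IMPLIES NOT 0))) -> 1
  row 29 [11101]: (((NOT 1 IMPLIES NOT 1) AND (1 AND 1)) AND ((NOT 1 AND 1) XOR (1 IMPLIES NOT 0))) -> 1
  row 30 [11110]: (((NOT 1 IMPLIES NOT 1) AND (1 AND 1)) AND ((NOT 1 AND 0) XOR (1 IMPLIES NOT 1))) -> 0
  row 31 [11111]: (((NOT 1 IMPLIES NOT 1) AND (1 AND 1)) AND ((NOT 1 AND 1) XOR (1 IMPLIES NOT 1))) -> 0
Full result column, 4 rows per line (a,b,c fixed per line; d,e runs 00..11 left to right):
  rows 0-3 [a,b,c=000]: 0000  = hex 0
  rows 4-7 [a,b,c=001]: 0000  = hex 0
  rows 8-11 [a,b,c=010]: 0000  = hex 0
  rows 12-15 [a,b,c=011]: 0000  = hex 0
  rows 16-19 [a,b,c=100]: 1111  = hex F
  rows 20-23 [a,b,c=101]: 1100  = hex C
  rows 24-27 [a,b,c=110]: 1111  = hex F
  rows 28-31 [a,b,c=111]: 1100  = hex C
Output column (row 0 .. row 31) = 00000000000000001111110011111100
Output column grouped in 4s = 0000 0000 0000 0000 1111 1100 1111 1100 = 0x0000FCFC
Convert to decimal digit by digit (value = value*16 + digit):
  0 -> 0
  0*16 + 0 = 0
  0*16 + 0 = 0
  0*16 + 0 = 0
  0*16 + 15 (F) = 15
  15*16 + 12 (C) = 252
  252*16 + 15 (F) = 4047
  4047*16 + 12 (C) = 64764
Decimal = 64764

64764


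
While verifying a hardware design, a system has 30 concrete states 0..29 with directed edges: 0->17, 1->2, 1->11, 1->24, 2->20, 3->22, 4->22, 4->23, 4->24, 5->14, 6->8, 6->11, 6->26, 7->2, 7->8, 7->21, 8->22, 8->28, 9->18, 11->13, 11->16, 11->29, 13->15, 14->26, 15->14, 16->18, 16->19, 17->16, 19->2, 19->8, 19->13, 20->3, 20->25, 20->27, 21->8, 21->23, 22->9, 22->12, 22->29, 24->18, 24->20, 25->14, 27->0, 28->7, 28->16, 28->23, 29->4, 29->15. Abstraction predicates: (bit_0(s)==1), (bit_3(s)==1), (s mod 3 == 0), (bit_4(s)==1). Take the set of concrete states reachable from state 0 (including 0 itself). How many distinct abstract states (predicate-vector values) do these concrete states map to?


BFS from 0:
Concrete reachable: {0, 2, 3, 4, 7, 8, 9, 12, 13, 14, 15, 16, 17, 18, 19, 20, 21, 22, 23, 24, 25, 26, 27, 28, 29}
Abstract via predicates (bit_0(s)==1), (bit_3(s)==1), (s mod 3 == 0), (bit_4(s)==1):
  (0,0,0,0) <- {2, 4}
  (0,0,0,1) <- {16, 20, 22}
  (0,0,1,0) <- {0}
  (0,0,1,1) <- {18}
  (0,1,0,0) <- {8, 14}
  (0,1,0,1) <- {26, 28}
  (0,1,1,0) <- {12}
  (0,1,1,1) <- {24}
  (1,0,0,0) <- {7}
  (1,0,0,1) <- {17, 19, 23}
  (1,0,1,0) <- {3}
  (1,0,1,1) <- {21}
  (1,1,0,0) <- {13}
  (1,1,0,1) <- {25, 29}
  (1,1,1,0) <- {9, 15}
  (1,1,1,1) <- {27}
Distinct abstract states = 16

16


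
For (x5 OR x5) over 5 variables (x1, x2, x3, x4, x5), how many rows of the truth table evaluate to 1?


Formula: (x5 OR x5) over 5 vars (32 rows)
Evaluate each row (x1, x2, x3, x4, x5 as bits, MSB first):
  row 0 [00000]: (0 OR 0) -> 0
  row 1 [00001]: (1 OR 1) -> 1
  row 2 [00010]: (0 OR 0) -> 0
  row 3 [00011]: (1 OR 1) -> 1
  row 4 [00100]: (0 OR 0) -> 0
  row 5 [00101]: (1 OR 1) -> 1
  row 6 [00110]: (0 OR 0) -> 0
  row 7 [00111]: (1 OR 1) -> 1
  row 8 [01000]: (0 OR 0) -> 0
  row 9 [01001]: (1 OR 1) -> 1
  row 10 [01010]: (0 OR 0) -> 0
  row 11 [01011]: (1 OR 1) -> 1
  row 12 [01100]: (0 OR 0) -> 0
  row 13 [01101]: (1 OR 1) -> 1
  row 14 [01110]: (0 OR 0) -> 0
  row 15 [01111]: (1 OR 1) -> 1
  row 16 [10000]: (0 OR 0) -> 0
  row 17 [10001]: (1 OR 1) -> 1
  row 18 [10010]: (0 OR 0) -> 0
  row 19 [10011]: (1 OR 1) -> 1
  row 20 [10100]: (0 OR 0) -> 0
  row 21 [10101]: (1 OR 1) -> 1
  row 22 [10110]: (0 OR 0) -> 0
  row 23 [10111]: (1 OR 1) -> 1
  row 24 [11000]: (0 OR 0) -> 0
  row 25 [11001]: (1 OR 1) -> 1
  row 26 [11010]: (0 OR 0) -> 0
  row 27 [11011]: (1 OR 1) -> 1
  row 28 [11100]: (0 OR 0) -> 0
  row 29 [11101]: (1 OR 1) -> 1
  row 30 [11110]: (0 OR 0) -> 0
  row 31 [11111]: (1 OR 1) -> 1
Full result column, 8 rows per line (x1,x2 fixed per line; x3,x4,x5 runs 000..111 left to right):
  rows 0-7 [x1,x2=00]: 01010101  (ones: 4)
  rows 8-15 [x1,x2=01]: 01010101  (ones: 4)
  rows 16-23 [x1,x2=10]: 01010101  (ones: 4)
  rows 24-31 [x1,x2=11]: 01010101  (ones: 4)
Count of 1-rows = 4+4+4+4 = 16

16


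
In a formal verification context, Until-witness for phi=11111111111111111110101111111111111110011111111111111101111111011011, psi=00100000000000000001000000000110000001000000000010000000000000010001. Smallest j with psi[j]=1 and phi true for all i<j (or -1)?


(phi U psi) at 0: need smallest j with psi[j]=1 and phi[i]=1 for all i in [0,j).
Scan from step 0:
  step 0: phi=1, psi=0 -> continue
  step 1: phi=1, psi=0 -> continue
  step 2: psi=1 and phi held for [0,2) -> witness found
Witness step = 2

2


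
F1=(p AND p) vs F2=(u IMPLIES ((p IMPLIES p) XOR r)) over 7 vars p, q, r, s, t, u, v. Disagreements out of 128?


F1 = (p AND p)
F2 = (u IMPLIES ((p IMPLIES p) XOR r))
Evaluate both on each of 128 rows (bits = p,q,r,s,t,u,v):
  row 0 [0000000]: F1=0 F2=1 (differ) -> 1
  row 1 [0000001]: F1=0 F2=1 (differ) -> 1
  row 2 [0000010]: F1=0 F2=1 (differ) -> 1
  row 3 [0000011]: F1=0 F2=1 (differ) -> 1
  row 4 [0000100]: F1=0 F2=1 (differ) -> 1
  (every remaining row is evaluated the same way; all 128 results are listed next)
Full result column, 8 rows per line (p,q,r,s fixed per line; t,u,v runs 000..111 left to right):
  rows 0-7 [p,q,r,s=0000]: 11111111  (ones: 8)
  rows 8-15 [p,q,r,s=0001]: 11111111  (ones: 8)
  rows 16-23 [p,q,r,s=0010]: 11001100  (ones: 4)
  rows 24-31 [p,q,r,s=0011]: 11001100  (ones: 4)
  rows 32-39 [p,q,r,s=0100]: 11111111  (ones: 8)
  rows 40-47 [p,q,r,s=0101]: 11111111  (ones: 8)
  rows 48-55 [p,q,r,s=0110]: 11001100  (ones: 4)
  rows 56-63 [p,q,r,s=0111]: 11001100  (ones: 4)
  rows 64-71 [p,q,r,s=1000]: 00000000  (ones: 0)
  rows 72-79 [p,q,r,s=1001]: 00000000  (ones: 0)
  rows 80-87 [p,q,r,s=1010]: 00110011  (ones: 4)
  rows 88-95 [p,q,r,s=1011]: 00110011  (ones: 4)
  rows 96-103 [p,q,r,s=1100]: 00000000  (ones: 0)
  rows 104-111 [p,q,r,s=1101]: 00000000  (ones: 0)
  rows 112-119 [p,q,r,s=1110]: 00110011  (ones: 4)
  rows 120-127 [p,q,r,s=1111]: 00110011  (ones: 4)
Disagreements = 8+8+4+4+8+8+4+4+0+0+4+4+0+0+4+4 = 64

64


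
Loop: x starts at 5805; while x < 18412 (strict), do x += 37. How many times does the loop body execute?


Step 1: x goes from 5805 toward 18412 by 37; the body runs while x<18412, so iterations = ceil((bound-start)/step)
Step 2: Distance=12607
Step 3: ceil(12607/37)=341

341


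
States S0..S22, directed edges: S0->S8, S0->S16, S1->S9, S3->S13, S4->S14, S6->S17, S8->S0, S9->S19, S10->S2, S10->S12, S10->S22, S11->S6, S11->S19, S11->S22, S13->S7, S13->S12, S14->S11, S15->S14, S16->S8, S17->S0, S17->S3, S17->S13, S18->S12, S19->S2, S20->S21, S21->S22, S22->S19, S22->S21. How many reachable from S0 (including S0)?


BFS from S0:
  layer 0: {S0}
  layer 1: {S8, S16}
Reachable set: {S0, S8, S16}
Count = 3

3


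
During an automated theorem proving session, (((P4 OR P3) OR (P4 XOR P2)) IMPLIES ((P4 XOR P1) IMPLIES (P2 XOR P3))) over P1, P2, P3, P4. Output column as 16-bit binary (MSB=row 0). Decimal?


Formula: (((P4 OR P3) OR (P4 XOR P2)) IMPLIES ((P4 XOR P1) IMPLIES (P2 XOR P3))) over P1, P2, P3, P4 (16 rows)
Evaluate each row (bits = P1,P2,P3,P4, MSB first):
  row 0 [0000]: (((0 OR 0) OR (0 XOR 0)) IMPLIES ((0 XOR 0) IMPLIES (0 XOR 0))) -> 1
  row 1 [0001]: (((1 OR 0) OR (1 XOR 0)) IMPLIES ((1 XOR 0) IMPLIES (0 XOR 0))) -> 0
  row 2 [0010]: (((0 OR 1) OR (0 XOR 0)) IMPLIES ((0 XOR 0) IMPLIES (0 XOR 1))) -> 1
  row 3 [0011]: (((1 OR 1) OR (1 XOR 0)) IMPLIES ((1 XOR 0) IMPLIES (0 XOR 1))) -> 1
  row 4 [0100]: (((0 OR 0) OR (0 XOR 1)) IMPLIES ((0 XOR 0) IMPLIES (1 XOR 0))) -> 1
  row 5 [0101]: (((1 OR 0) OR (1 XOR 1)) IMPLIES ((1 XOR 0) IMPLIES (1 XOR 0))) -> 1
  row 6 [0110]: (((0 OR 1) OR (0 XOR 1)) IMPLIES ((0 XOR 0) IMPLIES (1 XOR 1))) -> 1
  row 7 [0111]: (((1 OR 1) OR (1 XOR 1)) IMPLIES ((1 XOR 0) IMPLIES (1 XOR 1))) -> 0
  row 8 [1000]: (((0 OR 0) OR (0 XOR 0)) IMPLIES ((0 XOR 1) IMPLIES (0 XOR 0))) -> 1
  row 9 [1001]: (((1 OR 0) OR (1 XOR 0)) IMPLIES ((1 XOR 1) IMPLIES (0 XOR 0))) -> 1
  row 10 [1010]: (((0 OR 1) OR (0 XOR 0)) IMPLIES ((0 XOR 1) IMPLIES (0 XOR 1))) -> 1
  row 11 [1011]: (((1 OR 1) OR (1 XOR 0)) IMPLIES ((1 XOR 1) IMPLIES (0 XOR 1))) -> 1
  row 12 [1100]: (((0 OR 0) OR (0 XOR 1)) IMPLIES ((0 XOR 1) IMPLIES (1 XOR 0))) -> 1
  row 13 [1101]: (((1 OR 0) OR (1 XOR 1)) IMPLIES ((1 XOR 1) IMPLIES (1 XOR 0))) -> 1
  row 14 [1110]: (((0 OR 1) OR (0 XOR 1)) IMPLIES ((0 XOR 1) IMPLIES (1 XOR 1))) -> 0
  row 15 [1111]: (((1 OR 1) OR (1 XOR 1)) IMPLIES ((1 XOR 1) IMPLIES (1 XOR 1))) -> 1
Full result column, 4 rows per line (P1,P2 fixed per line; P3,P4 runs 00..11 left to right):
  rows 0-3 [P1,P2=00]: 1011  = hex B
  rows 4-7 [P1,P2=01]: 1110  = hex E
  rows 8-11 [P1,P2=10]: 1111  = hex F
  rows 12-15 [P1,P2=11]: 1101  = hex D
Output column (row 0 .. row 15) = 1011111011111101
Output column grouped in 4s = 1011 1110 1111 1101 = 0xBEFD
Convert to decimal digit by digit (value = value*16 + digit):
  B -> 11
  11*16 + 14 (E) = 190
  190*16 + 15 (F) = 3055
  3055*16 + 13 (D) = 48893
Decimal = 48893

48893


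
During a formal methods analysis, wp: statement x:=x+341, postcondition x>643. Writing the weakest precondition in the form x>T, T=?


Formula: wp(x:=E, P) = P[E/x] (substitute E for x in postcondition)
Step 1: Postcondition: x>643
Step 2: Substitute x+341 for x: x+341>643
Step 3: Solve for x: x > 643-341 = 302

302


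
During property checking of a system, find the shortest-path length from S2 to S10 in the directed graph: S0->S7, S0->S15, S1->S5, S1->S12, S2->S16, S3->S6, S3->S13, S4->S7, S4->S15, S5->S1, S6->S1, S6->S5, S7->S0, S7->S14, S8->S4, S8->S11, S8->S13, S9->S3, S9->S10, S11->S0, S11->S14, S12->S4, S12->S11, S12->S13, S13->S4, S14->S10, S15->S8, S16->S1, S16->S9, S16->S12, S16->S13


BFS layer-by-layer from S2:
  dist 0: {S2}
  dist 1: {S16}
  dist 2: {S1, S9, S12, S13}
  dist 3: {S3, S4, S5, S10, S11}
  -> S10 reached at distance 3
Shortest path length = 3

3


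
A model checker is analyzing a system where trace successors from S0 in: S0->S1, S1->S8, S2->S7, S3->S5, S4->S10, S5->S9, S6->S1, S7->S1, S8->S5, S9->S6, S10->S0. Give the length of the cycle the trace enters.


Trace from S0 until a state repeats:
  S0 -> S1 -> S8 -> S5 -> S9 -> S6 -> S1
S1 first seen at step 1, revisited at step 6.
Cycle length = 6 - 1 = 5

5


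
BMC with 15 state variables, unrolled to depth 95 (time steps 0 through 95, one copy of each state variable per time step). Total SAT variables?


BMC unrolls to depth k, creating one copy of each state var for steps 0..k.
Step count = 95 + 1 = 96 (steps 0 through 95)
Vars per step = 15
Total = 15 * 96 = 1440

1440


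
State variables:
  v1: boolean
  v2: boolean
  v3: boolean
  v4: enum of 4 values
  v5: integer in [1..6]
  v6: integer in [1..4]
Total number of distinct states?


State space = product of domain sizes of all variables.
Domain sizes:
  v1 (boolean): 2
  v2 (boolean): 2
  v3 (boolean): 2
  v4 (enum of 4 values): 4
  v5 (integer in [1..6]): 6
  v6 (integer in [1..4]): 4
Product = 2 * 2 * 2 * 4 * 6 * 4 = 768

768


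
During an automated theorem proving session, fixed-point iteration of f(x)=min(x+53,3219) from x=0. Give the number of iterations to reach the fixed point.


Step 1: x=0, cap=3219, increment=53
Step 2: x grows by 53 each step until capped at 3219; fixed point is x=3219
Step 3: iterations = ceil(3219/53) = 61

61


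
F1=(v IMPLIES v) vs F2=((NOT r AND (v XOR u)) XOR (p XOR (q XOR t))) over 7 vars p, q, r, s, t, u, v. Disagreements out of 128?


F1 = (v IMPLIES v)
F2 = ((NOT r AND (v XOR u)) XOR (p XOR (q XOR t)))
Evaluate both on each of 128 rows (bits = p,q,r,s,t,u,v):
  row 0 [0000000]: F1=1 F2=0 (differ) -> 1
  row 1 [0000001]: F1=1 F2=1 -> 0
  row 2 [0000010]: F1=1 F2=1 -> 0
  row 3 [0000011]: F1=1 F2=0 (differ) -> 1
  row 4 [0000100]: F1=1 F2=1 -> 0
  (every remaining row is evaluated the same way; all 128 results are listed next)
Full result column, 8 rows per line (p,q,r,s fixed per line; t,u,v runs 000..111 left to right):
  rows 0-7 [p,q,r,s=0000]: 10010110  (ones: 4)
  rows 8-15 [p,q,r,s=0001]: 10010110  (ones: 4)
  rows 16-23 [p,q,r,s=0010]: 11110000  (ones: 4)
  rows 24-31 [p,q,r,s=0011]: 11110000  (ones: 4)
  rows 32-39 [p,q,r,s=0100]: 01101001  (ones: 4)
  rows 40-47 [p,q,r,s=0101]: 01101001  (ones: 4)
  rows 48-55 [p,q,r,s=0110]: 00001111  (ones: 4)
  rows 56-63 [p,q,r,s=0111]: 00001111  (ones: 4)
  rows 64-71 [p,q,r,s=1000]: 01101001  (ones: 4)
  rows 72-79 [p,q,r,s=1001]: 01101001  (ones: 4)
  rows 80-87 [p,q,r,s=1010]: 00001111  (ones: 4)
  rows 88-95 [p,q,r,s=1011]: 00001111  (ones: 4)
  rows 96-103 [p,q,r,s=1100]: 10010110  (ones: 4)
  rows 104-111 [p,q,r,s=1101]: 10010110  (ones: 4)
  rows 112-119 [p,q,r,s=1110]: 11110000  (ones: 4)
  rows 120-127 [p,q,r,s=1111]: 11110000  (ones: 4)
Disagreements = 4+4+4+4+4+4+4+4+4+4+4+4+4+4+4+4 = 64

64


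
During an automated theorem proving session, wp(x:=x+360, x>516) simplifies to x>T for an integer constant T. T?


Formula: wp(x:=E, P) = P[E/x] (substitute E for x in postcondition)
Step 1: Postcondition: x>516
Step 2: Substitute x+360 for x: x+360>516
Step 3: Solve for x: x > 516-360 = 156

156


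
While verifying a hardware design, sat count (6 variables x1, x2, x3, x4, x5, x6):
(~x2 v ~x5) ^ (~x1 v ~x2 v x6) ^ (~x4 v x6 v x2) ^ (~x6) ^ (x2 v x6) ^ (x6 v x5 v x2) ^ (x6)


CNF with 7 clauses over 6 vars (64 assignments).
An assignment satisfies CNF iff every clause has >=1 true literal.
Check each row (bits = x1,x2,x3,x4,x5,x6; clause T/F shown):
  row 0 [000000]: clauses=TTTTFFF -> 0
  row 1 [000001]: clauses=TTTFTTT -> 0
  row 2 [000010]: clauses=TTTTFTF -> 0
  row 3 [000011]: clauses=TTTFTTT -> 0
  row 4 [000100]: clauses=TTFTFFF -> 0
  (every remaining row is evaluated the same way; all 64 results are listed next)
Full result column, 8 rows per line (x1,x2,x3 fixed per line; x4,x5,x6 runs 000..111 left to right):
  rows 0-7 [x1,x2,x3=000]: 00000000  (ones: 0)
  rows 8-15 [x1,x2,x3=001]: 00000000  (ones: 0)
  rows 16-23 [x1,x2,x3=010]: 00000000  (ones: 0)
  rows 24-31 [x1,x2,x3=011]: 00000000  (ones: 0)
  rows 32-39 [x1,x2,x3=100]: 00000000  (ones: 0)
  rows 40-47 [x1,x2,x3=101]: 00000000  (ones: 0)
  rows 48-55 [x1,x2,x3=110]: 00000000  (ones: 0)
  rows 56-63 [x1,x2,x3=111]: 00000000  (ones: 0)
Satisfying assignments = 0+0+0+0+0+0+0+0 = 0

0


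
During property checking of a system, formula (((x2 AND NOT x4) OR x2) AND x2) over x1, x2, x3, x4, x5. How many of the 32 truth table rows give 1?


Formula: (((x2 AND NOT x4) OR x2) AND x2) over 5 vars (32 rows)
Evaluate each row (x1, x2, x3, x4, x5 as bits, MSB first):
  row 0 [00000]: (((0 AND NOT 0) OR 0) AND 0) -> 0
  row 1 [00001]: (((0 AND NOT 0) OR 0) AND 0) -> 0
  row 2 [00010]: (((0 AND NOT 1) OR 0) AND 0) -> 0
  row 3 [00011]: (((0 AND NOT 1) OR 0) AND 0) -> 0
  row 4 [00100]: (((0 AND NOT 0) OR 0) AND 0) -> 0
  row 5 [00101]: (((0 AND NOT 0) OR 0) AND 0) -> 0
  row 6 [00110]: (((0 AND NOT 1) OR 0) AND 0) -> 0
  row 7 [00111]: (((0 AND NOT 1) OR 0) AND 0) -> 0
  row 8 [01000]: (((1 AND NOT 0) OR 1) AND 1) -> 1
  row 9 [01001]: (((1 AND NOT 0) OR 1) AND 1) -> 1
  row 10 [01010]: (((1 AND NOT 1) OR 1) AND 1) -> 1
  row 11 [01011]: (((1 AND NOT 1) OR 1) AND 1) -> 1
  row 12 [01100]: (((1 AND NOT 0) OR 1) AND 1) -> 1
  row 13 [01101]: (((1 AND NOT 0) OR 1) AND 1) -> 1
  row 14 [01110]: (((1 AND NOT 1) OR 1) AND 1) -> 1
  row 15 [01111]: (((1 AND NOT 1) OR 1) AND 1) -> 1
  row 16 [10000]: (((0 AND NOT 0) OR 0) AND 0) -> 0
  row 17 [10001]: (((0 AND NOT 0) OR 0) AND 0) -> 0
  row 18 [10010]: (((0 AND NOT 1) OR 0) AND 0) -> 0
  row 19 [10011]: (((0 AND NOT 1) OR 0) AND 0) -> 0
  row 20 [10100]: (((0 AND NOT 0) OR 0) AND 0) -> 0
  row 21 [10101]: (((0 AND NOT 0) OR 0) AND 0) -> 0
  row 22 [10110]: (((0 AND NOT 1) OR 0) AND 0) -> 0
  row 23 [10111]: (((0 AND NOT 1) OR 0) AND 0) -> 0
  row 24 [11000]: (((1 AND NOT 0) OR 1) AND 1) -> 1
  row 25 [11001]: (((1 AND NOT 0) OR 1) AND 1) -> 1
  row 26 [11010]: (((1 AND NOT 1) OR 1) AND 1) -> 1
  row 27 [11011]: (((1 AND NOT 1) OR 1) AND 1) -> 1
  row 28 [11100]: (((1 AND NOT 0) OR 1) AND 1) -> 1
  row 29 [11101]: (((1 AND NOT 0) OR 1) AND 1) -> 1
  row 30 [11110]: (((1 AND NOT 1) OR 1) AND 1) -> 1
  row 31 [11111]: (((1 AND NOT 1) OR 1) AND 1) -> 1
Full result column, 8 rows per line (x1,x2 fixed per line; x3,x4,x5 runs 000..111 left to right):
  rows 0-7 [x1,x2=00]: 00000000  (ones: 0)
  rows 8-15 [x1,x2=01]: 11111111  (ones: 8)
  rows 16-23 [x1,x2=10]: 00000000  (ones: 0)
  rows 24-31 [x1,x2=11]: 11111111  (ones: 8)
Count of 1-rows = 0+8+0+8 = 16

16


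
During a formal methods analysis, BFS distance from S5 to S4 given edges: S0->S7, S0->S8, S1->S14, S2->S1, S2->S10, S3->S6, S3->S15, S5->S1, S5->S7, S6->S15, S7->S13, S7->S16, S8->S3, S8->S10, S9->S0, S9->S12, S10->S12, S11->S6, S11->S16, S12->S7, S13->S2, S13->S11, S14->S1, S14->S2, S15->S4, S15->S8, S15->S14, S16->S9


BFS layer-by-layer from S5:
  dist 0: {S5}
  dist 1: {S1, S7}
  dist 2: {S13, S14, S16}
  dist 3: {S2, S9, S11}
  dist 4: {S0, S6, S10, S12}
  dist 5: {S8, S15}
  dist 6: {S3, S4}
  -> S4 reached at distance 6
Shortest path length = 6

6


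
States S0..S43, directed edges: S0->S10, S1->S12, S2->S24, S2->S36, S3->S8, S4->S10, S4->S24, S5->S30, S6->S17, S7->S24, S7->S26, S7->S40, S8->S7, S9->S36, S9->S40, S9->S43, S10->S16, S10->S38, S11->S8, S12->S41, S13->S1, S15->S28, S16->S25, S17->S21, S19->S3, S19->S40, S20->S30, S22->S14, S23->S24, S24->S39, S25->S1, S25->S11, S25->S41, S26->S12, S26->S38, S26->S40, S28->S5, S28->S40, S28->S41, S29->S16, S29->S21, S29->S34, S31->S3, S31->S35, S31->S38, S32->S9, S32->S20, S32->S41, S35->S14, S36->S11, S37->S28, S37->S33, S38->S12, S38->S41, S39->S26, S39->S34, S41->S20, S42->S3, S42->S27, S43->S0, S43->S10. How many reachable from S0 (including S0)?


BFS from S0:
  layer 0: {S0}
  layer 1: {S10}
  layer 2: {S16, S38}
  layer 3: {S12, S25, S41}
  layer 4: {S1, S11, S20}
  layer 5: {S8, S30}
  layer 6: {S7}
  layer 7: {S24, S26, S40}
  layer 8: {S39}
  layer 9: {S34}
Reachable set: {S0, S1, S7, S8, S10, S11, S12, S16, S20, S24, S25, S26, S30, S34, S38, S39, S40, S41}
Count = 18

18


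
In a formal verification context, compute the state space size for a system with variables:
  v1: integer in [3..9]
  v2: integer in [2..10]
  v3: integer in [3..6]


State space = product of domain sizes of all variables.
Domain sizes:
  v1 (integer in [3..9]): 7
  v2 (integer in [2..10]): 9
  v3 (integer in [3..6]): 4
Product = 7 * 9 * 4 = 252

252


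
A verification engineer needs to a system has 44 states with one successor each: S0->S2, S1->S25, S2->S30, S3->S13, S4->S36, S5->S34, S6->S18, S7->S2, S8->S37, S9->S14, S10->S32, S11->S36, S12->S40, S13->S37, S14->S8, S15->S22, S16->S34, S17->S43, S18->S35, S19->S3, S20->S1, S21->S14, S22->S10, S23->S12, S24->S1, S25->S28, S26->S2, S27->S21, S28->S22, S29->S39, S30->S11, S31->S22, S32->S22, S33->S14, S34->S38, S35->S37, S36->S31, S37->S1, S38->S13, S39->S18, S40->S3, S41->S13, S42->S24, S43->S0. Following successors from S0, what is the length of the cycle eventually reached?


Trace from S0 until a state repeats:
  S0 -> S2 -> S30 -> S11 -> S36 -> S31 -> S22 -> S10 -> S32 -> S22
S22 first seen at step 6, revisited at step 9.
Cycle length = 9 - 6 = 3

3


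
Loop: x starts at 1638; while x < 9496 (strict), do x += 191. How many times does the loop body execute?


Step 1: x goes from 1638 toward 9496 by 191; the body runs while x<9496, so iterations = ceil((bound-start)/step)
Step 2: Distance=7858
Step 3: ceil(7858/191)=42

42


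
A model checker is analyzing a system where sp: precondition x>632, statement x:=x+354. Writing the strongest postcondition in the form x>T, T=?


Formula: sp(P, x:=E) = exists old_x. (x = E[old_x/x]) AND P[old_x/x] (old_x is the value of x before the assignment; eliminate old_x by solving x = E[old_x/x] for old_x)
Step 1: Precondition P: x>632, i.e. old_x > 632
Step 2: Assignment gives x = old_x + 354, so old_x = x - 354
Step 3: Substitute into P: x - 354 > 632
Step 4: Simplify: x > 632+354 = 986

986


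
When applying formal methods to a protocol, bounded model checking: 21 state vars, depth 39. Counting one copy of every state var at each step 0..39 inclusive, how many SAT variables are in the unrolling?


BMC unrolls to depth k, creating one copy of each state var for steps 0..k.
Step count = 39 + 1 = 40 (steps 0 through 39)
Vars per step = 21
Total = 21 * 40 = 840

840


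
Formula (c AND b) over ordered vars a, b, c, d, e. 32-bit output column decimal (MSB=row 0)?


Formula: (c AND b) over a, b, c, d, e (32 rows)
Evaluate each row (bits = a,b,c,d,e, MSB first):
  row 0 [00000]: (0 AND 0) -> 0
  row 1 [00001]: (0 AND 0) -> 0
  row 2 [00010]: (0 AND 0) -> 0
  row 3 [00011]: (0 AND 0) -> 0
  row 4 [00100]: (1 AND 0) -> 0
  row 5 [00101]: (1 AND 0) -> 0
  row 6 [00110]: (1 AND 0) -> 0
  row 7 [00111]: (1 AND 0) -> 0
  row 8 [01000]: (0 AND 1) -> 0
  row 9 [01001]: (0 AND 1) -> 0
  row 10 [01010]: (0 AND 1) -> 0
  row 11 [01011]: (0 AND 1) -> 0
  row 12 [01100]: (1 AND 1) -> 1
  row 13 [01101]: (1 AND 1) -> 1
  row 14 [01110]: (1 AND 1) -> 1
  row 15 [01111]: (1 AND 1) -> 1
  row 16 [10000]: (0 AND 0) -> 0
  row 17 [10001]: (0 AND 0) -> 0
  row 18 [10010]: (0 AND 0) -> 0
  row 19 [10011]: (0 AND 0) -> 0
  row 20 [10100]: (1 AND 0) -> 0
  row 21 [10101]: (1 AND 0) -> 0
  row 22 [10110]: (1 AND 0) -> 0
  row 23 [10111]: (1 AND 0) -> 0
  row 24 [11000]: (0 AND 1) -> 0
  row 25 [11001]: (0 AND 1) -> 0
  row 26 [11010]: (0 AND 1) -> 0
  row 27 [11011]: (0 AND 1) -> 0
  row 28 [11100]: (1 AND 1) -> 1
  row 29 [11101]: (1 AND 1) -> 1
  row 30 [11110]: (1 AND 1) -> 1
  row 31 [11111]: (1 AND 1) -> 1
Full result column, 4 rows per line (a,b,c fixed per line; d,e runs 00..11 left to right):
  rows 0-3 [a,b,c=000]: 0000  = hex 0
  rows 4-7 [a,b,c=001]: 0000  = hex 0
  rows 8-11 [a,b,c=010]: 0000  = hex 0
  rows 12-15 [a,b,c=011]: 1111  = hex F
  rows 16-19 [a,b,c=100]: 0000  = hex 0
  rows 20-23 [a,b,c=101]: 0000  = hex 0
  rows 24-27 [a,b,c=110]: 0000  = hex 0
  rows 28-31 [a,b,c=111]: 1111  = hex F
Output column (row 0 .. row 31) = 00000000000011110000000000001111
Output column grouped in 4s = 0000 0000 0000 1111 0000 0000 0000 1111 = 0x000F000F
Convert to decimal digit by digit (value = value*16 + digit):
  0 -> 0
  0*16 + 0 = 0
  0*16 + 0 = 0
  0*16 + 15 (F) = 15
  15*16 + 0 = 240
  240*16 + 0 = 3840
  3840*16 + 0 = 61440
  61440*16 + 15 (F) = 983055
Decimal = 983055

983055


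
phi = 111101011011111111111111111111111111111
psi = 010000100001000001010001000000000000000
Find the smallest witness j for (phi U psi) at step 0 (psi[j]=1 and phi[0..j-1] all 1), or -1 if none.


(phi U psi) at 0: need smallest j with psi[j]=1 and phi[i]=1 for all i in [0,j).
Scan from step 0:
  step 0: phi=1, psi=0 -> continue
  step 1: psi=1 and phi held for [0,1) -> witness found
Witness step = 1

1


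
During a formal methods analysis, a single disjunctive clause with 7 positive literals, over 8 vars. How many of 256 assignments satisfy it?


Step 1: Total=2^8=256
Step 2: Unsat when all 7 false: 2^1=2
Step 3: Sat=256-2=254

254


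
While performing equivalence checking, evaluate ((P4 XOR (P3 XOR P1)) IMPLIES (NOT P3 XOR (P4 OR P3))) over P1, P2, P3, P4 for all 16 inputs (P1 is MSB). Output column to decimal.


Formula: ((P4 XOR (P3 XOR P1)) IMPLIES (NOT P3 XOR (P4 OR P3))) over P1, P2, P3, P4 (16 rows)
Evaluate each row (bits = P1,P2,P3,P4, MSB first):
  row 0 [0000]: ((0 XOR (0 XOR 0)) IMPLIES (NOT 0 XOR (0 OR 0))) -> 1
  row 1 [0001]: ((1 XOR (0 XOR 0)) IMPLIES (NOT 0 XOR (1 OR 0))) -> 0
  row 2 [0010]: ((0 XOR (1 XOR 0)) IMPLIES (NOT 1 XOR (0 OR 1))) -> 1
  row 3 [0011]: ((1 XOR (1 XOR 0)) IMPLIES (NOT 1 XOR (1 OR 1))) -> 1
  row 4 [0100]: ((0 XOR (0 XOR 0)) IMPLIES (NOT 0 XOR (0 OR 0))) -> 1
  row 5 [0101]: ((1 XOR (0 XOR 0)) IMPLIES (NOT 0 XOR (1 OR 0))) -> 0
  row 6 [0110]: ((0 XOR (1 XOR 0)) IMPLIES (NOT 1 XOR (0 OR 1))) -> 1
  row 7 [0111]: ((1 XOR (1 XOR 0)) IMPLIES (NOT 1 XOR (1 OR 1))) -> 1
  row 8 [1000]: ((0 XOR (0 XOR 1)) IMPLIES (NOT 0 XOR (0 OR 0))) -> 1
  row 9 [1001]: ((1 XOR (0 XOR 1)) IMPLIES (NOT 0 XOR (1 OR 0))) -> 1
  row 10 [1010]: ((0 XOR (1 XOR 1)) IMPLIES (NOT 1 XOR (0 OR 1))) -> 1
  row 11 [1011]: ((1 XOR (1 XOR 1)) IMPLIES (NOT 1 XOR (1 OR 1))) -> 1
  row 12 [1100]: ((0 XOR (0 XOR 1)) IMPLIES (NOT 0 XOR (0 OR 0))) -> 1
  row 13 [1101]: ((1 XOR (0 XOR 1)) IMPLIES (NOT 0 XOR (1 OR 0))) -> 1
  row 14 [1110]: ((0 XOR (1 XOR 1)) IMPLIES (NOT 1 XOR (0 OR 1))) -> 1
  row 15 [1111]: ((1 XOR (1 XOR 1)) IMPLIES (NOT 1 XOR (1 OR 1))) -> 1
Full result column, 4 rows per line (P1,P2 fixed per line; P3,P4 runs 00..11 left to right):
  rows 0-3 [P1,P2=00]: 1011  = hex B
  rows 4-7 [P1,P2=01]: 1011  = hex B
  rows 8-11 [P1,P2=10]: 1111  = hex F
  rows 12-15 [P1,P2=11]: 1111  = hex F
Output column (row 0 .. row 15) = 1011101111111111
Output column grouped in 4s = 1011 1011 1111 1111 = 0xBBFF
Convert to decimal digit by digit (value = value*16 + digit):
  B -> 11
  11*16 + 11 (B) = 187
  187*16 + 15 (F) = 3007
  3007*16 + 15 (F) = 48127
Decimal = 48127

48127


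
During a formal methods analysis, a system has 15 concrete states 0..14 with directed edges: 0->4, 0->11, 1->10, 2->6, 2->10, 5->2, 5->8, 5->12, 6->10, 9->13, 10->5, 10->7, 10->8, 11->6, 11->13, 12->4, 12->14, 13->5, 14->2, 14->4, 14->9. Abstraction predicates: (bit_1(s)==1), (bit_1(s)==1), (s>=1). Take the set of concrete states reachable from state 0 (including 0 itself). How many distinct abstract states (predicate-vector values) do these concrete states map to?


BFS from 0:
Concrete reachable: {0, 2, 4, 5, 6, 7, 8, 9, 10, 11, 12, 13, 14}
Abstract via predicates (bit_1(s)==1), (bit_1(s)==1), (s>=1):
  (0,0,0) <- {0}
  (0,0,1) <- {4, 5, 8, 9, 12, 13}
  (1,1,1) <- {2, 6, 7, 10, 11, 14}
Distinct abstract states = 3

3


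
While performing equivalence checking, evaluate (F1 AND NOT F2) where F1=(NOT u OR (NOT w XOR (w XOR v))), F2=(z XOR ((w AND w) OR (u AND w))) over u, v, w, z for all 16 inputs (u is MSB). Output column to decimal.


F1 = (NOT u OR (NOT w XOR (w XOR v)))
F2 = (z XOR ((w AND w) OR (u AND w)))
Counterexample to F1=>F2 is where F1=1 and F2=0.
Evaluate each row (bits = u,v,w,z, MSB first):
  row 0 [0000]: F1=1 F2=0 -> F1&~F2 -> 1
  row 1 [0001]: F1=1 F2=1 -> F1&~F2 -> 0
  row 2 [0010]: F1=1 F2=1 -> F1&~F2 -> 0
  row 3 [0011]: F1=1 F2=0 -> F1&~F2 -> 1
  row 4 [0100]: F1=1 F2=0 -> F1&~F2 -> 1
  row 5 [0101]: F1=1 F2=1 -> F1&~F2 -> 0
  row 6 [0110]: F1=1 F2=1 -> F1&~F2 -> 0
  row 7 [0111]: F1=1 F2=0 -> F1&~F2 -> 1
  row 8 [1000]: F1=1 F2=0 -> F1&~F2 -> 1
  row 9 [1001]: F1=1 F2=1 -> F1&~F2 -> 0
  row 10 [1010]: F1=1 F2=1 -> F1&~F2 -> 0
  row 11 [1011]: F1=1 F2=0 -> F1&~F2 -> 1
  row 12 [1100]: F1=0 F2=0 -> F1&~F2 -> 0
  row 13 [1101]: F1=0 F2=1 -> F1&~F2 -> 0
  row 14 [1110]: F1=0 F2=1 -> F1&~F2 -> 0
  row 15 [1111]: F1=0 F2=0 -> F1&~F2 -> 0
Full result column, 4 rows per line (u,v fixed per line; w,z runs 00..11 left to right):
  rows 0-3 [u,v=00]: 1001  = hex 9
  rows 4-7 [u,v=01]: 1001  = hex 9
  rows 8-11 [u,v=10]: 1001  = hex 9
  rows 12-15 [u,v=11]: 0000  = hex 0
Counterexample vector (row 0 .. row 15) = 1001100110010000
Output column grouped in 4s = 1001 1001 1001 0000 = 0x9990
Convert to decimal digit by digit (value = value*16 + digit):
  9 -> 9
  9*16 + 9 = 153
  153*16 + 9 = 2457
  2457*16 + 0 = 39312
Decimal = 39312

39312


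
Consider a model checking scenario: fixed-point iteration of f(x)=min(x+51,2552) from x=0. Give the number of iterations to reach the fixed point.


Step 1: x=0, cap=2552, increment=51
Step 2: x grows by 51 each step until capped at 2552; fixed point is x=2552
Step 3: iterations = ceil(2552/51) = 51

51


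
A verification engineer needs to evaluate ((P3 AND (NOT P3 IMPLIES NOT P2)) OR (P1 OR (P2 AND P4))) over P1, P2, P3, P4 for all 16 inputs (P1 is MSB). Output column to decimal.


Formula: ((P3 AND (NOT P3 IMPLIES NOT P2)) OR (P1 OR (P2 AND P4))) over P1, P2, P3, P4 (16 rows)
Evaluate each row (bits = P1,P2,P3,P4, MSB first):
  row 0 [0000]: ((0 AND (NOT 0 IMPLIES NOT 0)) OR (0 OR (0 AND 0))) -> 0
  row 1 [0001]: ((0 AND (NOT 0 IMPLIES NOT 0)) OR (0 OR (0 AND 1))) -> 0
  row 2 [0010]: ((1 AND (NOT 1 IMPLIES NOT 0)) OR (0 OR (0 AND 0))) -> 1
  row 3 [0011]: ((1 AND (NOT 1 IMPLIES NOT 0)) OR (0 OR (0 AND 1))) -> 1
  row 4 [0100]: ((0 AND (NOT 0 IMPLIES NOT 1)) OR (0 OR (1 AND 0))) -> 0
  row 5 [0101]: ((0 AND (NOT 0 IMPLIES NOT 1)) OR (0 OR (1 AND 1))) -> 1
  row 6 [0110]: ((1 AND (NOT 1 IMPLIES NOT 1)) OR (0 OR (1 AND 0))) -> 1
  row 7 [0111]: ((1 AND (NOT 1 IMPLIES NOT 1)) OR (0 OR (1 AND 1))) -> 1
  row 8 [1000]: ((0 AND (NOT 0 IMPLIES NOT 0)) OR (1 OR (0 AND 0))) -> 1
  row 9 [1001]: ((0 AND (NOT 0 IMPLIES NOT 0)) OR (1 OR (0 AND 1))) -> 1
  row 10 [1010]: ((1 AND (NOT 1 IMPLIES NOT 0)) OR (1 OR (0 AND 0))) -> 1
  row 11 [1011]: ((1 AND (NOT 1 IMPLIES NOT 0)) OR (1 OR (0 AND 1))) -> 1
  row 12 [1100]: ((0 AND (NOT 0 IMPLIES NOT 1)) OR (1 OR (1 AND 0))) -> 1
  row 13 [1101]: ((0 AND (NOT 0 IMPLIES NOT 1)) OR (1 OR (1 AND 1))) -> 1
  row 14 [1110]: ((1 AND (NOT 1 IMPLIES NOT 1)) OR (1 OR (1 AND 0))) -> 1
  row 15 [1111]: ((1 AND (NOT 1 IMPLIES NOT 1)) OR (1 OR (1 AND 1))) -> 1
Full result column, 4 rows per line (P1,P2 fixed per line; P3,P4 runs 00..11 left to right):
  rows 0-3 [P1,P2=00]: 0011  = hex 3
  rows 4-7 [P1,P2=01]: 0111  = hex 7
  rows 8-11 [P1,P2=10]: 1111  = hex F
  rows 12-15 [P1,P2=11]: 1111  = hex F
Output column (row 0 .. row 15) = 0011011111111111
Output column grouped in 4s = 0011 0111 1111 1111 = 0x37FF
Convert to decimal digit by digit (value = value*16 + digit):
  3 -> 3
  3*16 + 7 = 55
  55*16 + 15 (F) = 895
  895*16 + 15 (F) = 14335
Decimal = 14335

14335
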